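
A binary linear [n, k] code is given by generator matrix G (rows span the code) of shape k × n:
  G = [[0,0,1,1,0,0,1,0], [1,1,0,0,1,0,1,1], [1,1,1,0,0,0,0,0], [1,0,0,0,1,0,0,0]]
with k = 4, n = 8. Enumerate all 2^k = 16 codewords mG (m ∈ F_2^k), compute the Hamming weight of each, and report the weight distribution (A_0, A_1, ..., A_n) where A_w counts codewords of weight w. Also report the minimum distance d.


Weight distribution: A_0 = 1, A_2 = 1, A_3 = 6, A_4 = 5, A_5 = 2, A_6 = 1. Minimum distance d = 2.

Enumerate all 2^4 = 16 messages m ∈ F_2^4.
For each, compute codeword c = mG in F_2^8, then tally its weight.
  m = 0000 → c = 00000000, weight = 0.
  m = 1000 → c = 00110010, weight = 3.
  m = 0100 → c = 11001011, weight = 5.
  m = 1100 → c = 11111001, weight = 6.
  m = 0010 → c = 11100000, weight = 3.
  m = 1010 → c = 11010010, weight = 4.
  m = 0110 → c = 00101011, weight = 4.
  m = 1110 → c = 00011001, weight = 3.
  m = 0001 → c = 10001000, weight = 2.
  m = 1001 → c = 10111010, weight = 5.
  m = 0101 → c = 01000011, weight = 3.
  m = 1101 → c = 01110001, weight = 4.
  m = 0011 → c = 01101000, weight = 3.
  m = 1011 → c = 01011010, weight = 4.
  m = 0111 → c = 10100011, weight = 4.
  m = 1111 → c = 10010001, weight = 3.
Tally weights:
  weight 0: 1 codewords.
  weight 2: 1 codewords.
  weight 3: 6 codewords.
  weight 4: 5 codewords.
  weight 5: 2 codewords.
  weight 6: 1 codewords.
Minimum distance d = smallest w > 0 with A_w > 0 = 2.
Sanity: Σ A_w = 16 = 2^4 = 16 ✓.


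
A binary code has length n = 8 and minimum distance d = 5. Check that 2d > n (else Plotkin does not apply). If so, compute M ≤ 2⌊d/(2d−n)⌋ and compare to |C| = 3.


Plotkin bound M ≤ 4; given |C| = 3 ≤ bound (satisfied).

Check applicability: 2d = 10, n = 8.
2d − n = 2 > 0, so Plotkin applies.
Compute d/(2d−n) = 5/2 ≈ 2.5000.
⌊d/(2d−n)⌋ = 2.
Plotkin bound: M ≤ 2·2 = 4.
Given |C| = 3, check: satisfied.
This |C| is below the Plotkin bound.


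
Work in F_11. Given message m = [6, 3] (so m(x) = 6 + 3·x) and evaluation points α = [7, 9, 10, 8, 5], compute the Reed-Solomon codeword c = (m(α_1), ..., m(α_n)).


c = [5, 0, 3, 8, 10]

Message polynomial: m(x) = 6 + 3·x (mod 11).
For each evaluation point α_i, compute m(α_i) mod 11:
  α_1 = 7: Horner steps 3 → 5, so m(7) = 5.
  α_2 = 9: Horner steps 3 → 0, so m(9) = 0.
  α_3 = 10: Horner steps 3 → 3, so m(10) = 3.
  α_4 = 8: Horner steps 3 → 8, so m(8) = 8.
  α_5 = 5: Horner steps 3 → 10, so m(5) = 10.
Codeword c = [5, 0, 3, 8, 10] ∈ F_11^5.


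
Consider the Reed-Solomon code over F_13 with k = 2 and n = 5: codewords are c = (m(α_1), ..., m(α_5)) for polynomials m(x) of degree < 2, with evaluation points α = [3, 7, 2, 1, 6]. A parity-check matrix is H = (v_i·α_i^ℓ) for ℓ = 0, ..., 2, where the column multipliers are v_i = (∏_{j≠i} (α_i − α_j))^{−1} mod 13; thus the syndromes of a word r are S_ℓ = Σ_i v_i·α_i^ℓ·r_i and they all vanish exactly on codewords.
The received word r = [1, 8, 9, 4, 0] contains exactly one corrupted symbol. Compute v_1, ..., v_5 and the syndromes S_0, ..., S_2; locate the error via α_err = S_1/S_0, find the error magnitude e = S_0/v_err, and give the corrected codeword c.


S = (2, 12, 7), error at position 5, error magnitude e = 10, c = [1, 8, 9, 4, 3].

Step 1: column multipliers v_i = (∏_{j≠i}(α_i − α_j))^{−1} mod 13.
  i = 1 (α = 3): (3−7)(3−2)(3−1)(3−6) = (−4)·1·2·(−3) = 24 ≡ 11, so v_1 = 11^{−1} = 6 (mod 13).
  i = 2 (α = 7): (7−3)(7−2)(7−1)(7−6) = 4·5·6·1 = 120 ≡ 3, so v_2 = 3^{−1} = 9 (mod 13).
  i = 3 (α = 2): (2−3)(2−7)(2−1)(2−6) = (−1)·(−5)·1·(−4) = −20 ≡ 6, so v_3 = 6^{−1} = 11 (mod 13).
  i = 4 (α = 1): (1−3)(1−7)(1−2)(1−6) = (−2)·(−6)·(−1)·(−5) = 60 ≡ 8, so v_4 = 8^{−1} = 5 (mod 13).
  i = 5 (α = 6): (6−3)(6−7)(6−2)(6−1) = 3·(−1)·4·5 = −60 ≡ 5, so v_5 = 5^{−1} = 8 (mod 13).
  v = [6, 9, 11, 5, 8].
Step 2: syndromes of r = [1, 8, 9, 4, 0] (all sums mod 13).
  S_0 = Σ v_i r_i = 6·1 + 9·8 + 11·9 + 5·4 + 8·0 = 197 ≡ 2.
  S_1 = Σ v_i α_i r_i = 6·3·1 + 9·7·8 + 11·2·9 + 5·1·4 + 8·6·0 = 740 ≡ 12.
  α_i^2 mod 13 = [9, 10, 4, 1, 10].
  S_2 = Σ v_i α_i^2 r_i = 6·9·1 + 9·10·8 + 11·4·9 + 5·1·4 + 8·10·0 = 1190 ≡ 7.
  S = (2, 12, 7) ≠ 0, so r is not a codeword (an error is present).
Step 3: locate the error. For a single error e at position i, S_ℓ = v_i·e·α_i^ℓ, so α_err = S_1/S_0.
  S_0^{−1} = 2^{−1} = 7 (mod 13), so α_err = 12·7 = 84 ≡ 6 = α_5. Error position i = 5.
  Consistency check: S_2/S_1 = 7·12 = 84 ≡ 6 = α_err ✓ (single-error assumption holds).
Step 4: error magnitude e = S_0/v_5 = S_0·∏_{j≠5}(α_5 − α_j) = 2·5 = 10 ≡ 10 (mod 13).
Step 5: correct position 5: c_5 = r_5 − e = 0 − 10 ≡ 3 (mod 13). Hence c = [1, 8, 9, 4, 3].
  Check: interpolating c through the α_i gives m(x) = 12 + 5·x (degree < 2) with m(α_i) = c_i for every i, so c is indeed a codeword.


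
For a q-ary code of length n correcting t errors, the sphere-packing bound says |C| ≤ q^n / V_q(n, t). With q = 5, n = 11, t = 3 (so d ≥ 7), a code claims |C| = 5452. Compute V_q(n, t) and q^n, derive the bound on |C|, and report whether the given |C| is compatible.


V_q(n, t) = 11485, q^n = 48828125, Hamming bound = 4251, |C| = 5452 > bound (violated).

Step 1: Compute V_q(n, t) = Σ_{j=0}^3 C(n, j) (q−1)^j.
  j = 0: C(11,0)·(4)^0 = 1·1 = 1.
  j = 1: C(11,1)·(4)^1 = 11·4 = 44.
  j = 2: C(11,2)·(4)^2 = 55·16 = 880.
  j = 3: C(11,3)·(4)^3 = 165·64 = 10560.
  V_q(n, t) = 1 + 44 + 880 + 10560 = 11485.
Step 2: q^n = 5^11 = 48828125.
Step 3: Hamming bound ⌊q^n / V_q(n,t)⌋ = ⌊48828125/11485⌋ = 4251.
Step 4: Compare |C| = 5452 to 4251: violated.
The claimed |C| lies above the Hamming bound, so no 5-ary code of length 11 with d ≥ 7 can have 5452 codewords.


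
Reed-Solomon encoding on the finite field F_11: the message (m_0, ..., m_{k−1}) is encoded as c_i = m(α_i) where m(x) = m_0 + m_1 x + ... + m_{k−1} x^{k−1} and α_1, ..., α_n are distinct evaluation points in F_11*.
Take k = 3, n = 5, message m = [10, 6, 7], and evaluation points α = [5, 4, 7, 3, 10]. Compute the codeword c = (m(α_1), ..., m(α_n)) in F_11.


c = [6, 3, 10, 3, 0]

Message polynomial: m(x) = 10 + 6·x + 7·x^2 (mod 11).
For each evaluation point α_i, compute m(α_i) mod 11:
  α_1 = 5: Horner steps 7 → 8 → 6, so m(5) = 6.
  α_2 = 4: Horner steps 7 → 1 → 3, so m(4) = 3.
  α_3 = 7: Horner steps 7 → 0 → 10, so m(7) = 10.
  α_4 = 3: Horner steps 7 → 5 → 3, so m(3) = 3.
  α_5 = 10: Horner steps 7 → 10 → 0, so m(10) = 0.
Codeword c = [6, 3, 10, 3, 0] ∈ F_11^5.


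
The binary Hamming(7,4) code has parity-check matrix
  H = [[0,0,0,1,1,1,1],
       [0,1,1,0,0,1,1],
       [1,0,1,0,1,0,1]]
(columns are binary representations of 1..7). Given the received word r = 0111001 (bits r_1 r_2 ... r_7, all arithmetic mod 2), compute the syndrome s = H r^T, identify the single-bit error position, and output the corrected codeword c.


s = (0, 1, 0)^T, error position = 2, corrected codeword c = 0011001

Compute s = H r^T mod 2 one row at a time:
  s_1 = 1 + 0 + 0 + 1 = 2 ≡ 0 (mod 2).
  s_2 = 1 + 1 + 0 + 1 = 3 ≡ 1 (mod 2).
  s_3 = 0 + 1 + 0 + 1 = 2 ≡ 0 (mod 2).
s = (0, 1, 0)^T — this equals column 2 of H (binary 010), so error is at position 2.
Correct: flip bit 2 of r = 0111001 to get c = 0011001.


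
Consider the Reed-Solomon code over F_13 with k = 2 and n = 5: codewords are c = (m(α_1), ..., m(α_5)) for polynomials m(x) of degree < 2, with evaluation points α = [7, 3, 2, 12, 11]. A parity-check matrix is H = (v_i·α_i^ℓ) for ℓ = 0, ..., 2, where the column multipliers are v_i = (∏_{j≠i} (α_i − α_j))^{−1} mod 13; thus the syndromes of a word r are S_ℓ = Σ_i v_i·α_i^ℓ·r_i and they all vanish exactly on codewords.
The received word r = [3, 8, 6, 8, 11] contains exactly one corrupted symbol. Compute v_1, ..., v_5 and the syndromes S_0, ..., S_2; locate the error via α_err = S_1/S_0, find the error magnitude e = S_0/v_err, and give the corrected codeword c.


S = (1, 12, 1), error at position 4, error magnitude e = 8, c = [3, 8, 6, 0, 11].

Step 1: column multipliers v_i = (∏_{j≠i}(α_i − α_j))^{−1} mod 13.
  i = 1 (α = 7): (7−3)(7−2)(7−12)(7−11) = 4·5·(−5)·(−4) = 400 ≡ 10, so v_1 = 10^{−1} = 4 (mod 13).
  i = 2 (α = 3): (3−7)(3−2)(3−12)(3−11) = (−4)·1·(−9)·(−8) = −288 ≡ 11, so v_2 = 11^{−1} = 6 (mod 13).
  i = 3 (α = 2): (2−7)(2−3)(2−12)(2−11) = (−5)·(−1)·(−10)·(−9) = 450 ≡ 8, so v_3 = 8^{−1} = 5 (mod 13).
  i = 4 (α = 12): (12−7)(12−3)(12−2)(12−11) = 5·9·10·1 = 450 ≡ 8, so v_4 = 8^{−1} = 5 (mod 13).
  i = 5 (α = 11): (11−7)(11−3)(11−2)(11−12) = 4·8·9·(−1) = −288 ≡ 11, so v_5 = 11^{−1} = 6 (mod 13).
  v = [4, 6, 5, 5, 6].
Step 2: syndromes of r = [3, 8, 6, 8, 11] (all sums mod 13).
  S_0 = Σ v_i r_i = 4·3 + 6·8 + 5·6 + 5·8 + 6·11 = 196 ≡ 1.
  S_1 = Σ v_i α_i r_i = 4·7·3 + 6·3·8 + 5·2·6 + 5·12·8 + 6·11·11 = 1494 ≡ 12.
  α_i^2 mod 13 = [10, 9, 4, 1, 4].
  S_2 = Σ v_i α_i^2 r_i = 4·10·3 + 6·9·8 + 5·4·6 + 5·1·8 + 6·4·11 = 976 ≡ 1.
  S = (1, 12, 1) ≠ 0, so r is not a codeword (an error is present).
Step 3: locate the error. For a single error e at position i, S_ℓ = v_i·e·α_i^ℓ, so α_err = S_1/S_0.
  S_0^{−1} = 1^{−1} = 1 (mod 13), so α_err = 12·1 = 12 ≡ 12 = α_4. Error position i = 4.
  Consistency check: S_2/S_1 = 1·12 = 12 ≡ 12 = α_err ✓ (single-error assumption holds).
Step 4: error magnitude e = S_0/v_4 = S_0·∏_{j≠4}(α_4 − α_j) = 1·8 = 8 ≡ 8 (mod 13).
Step 5: correct position 4: c_4 = r_4 − e = 8 − 8 ≡ 0 (mod 13). Hence c = [3, 8, 6, 0, 11].
  Check: interpolating c through the α_i gives m(x) = 2 + 2·x (degree < 2) with m(α_i) = c_i for every i, so c is indeed a codeword.


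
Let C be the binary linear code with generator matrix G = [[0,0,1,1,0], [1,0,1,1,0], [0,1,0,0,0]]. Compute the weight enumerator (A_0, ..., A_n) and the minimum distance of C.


Weight distribution: A_0 = 1, A_1 = 2, A_2 = 2, A_3 = 2, A_4 = 1. Minimum distance d = 1.

Enumerate all 2^3 = 8 messages m ∈ F_2^3.
For each, compute codeword c = mG in F_2^5, then tally its weight.
  m = 000 → c = 00000, weight = 0.
  m = 100 → c = 00110, weight = 2.
  m = 010 → c = 10110, weight = 3.
  m = 110 → c = 10000, weight = 1.
  m = 001 → c = 01000, weight = 1.
  m = 101 → c = 01110, weight = 3.
  m = 011 → c = 11110, weight = 4.
  m = 111 → c = 11000, weight = 2.
Tally weights:
  weight 0: 1 codewords.
  weight 1: 2 codewords.
  weight 2: 2 codewords.
  weight 3: 2 codewords.
  weight 4: 1 codewords.
Minimum distance d = smallest w > 0 with A_w > 0 = 1.
Sanity: Σ A_w = 8 = 2^3 = 8 ✓.


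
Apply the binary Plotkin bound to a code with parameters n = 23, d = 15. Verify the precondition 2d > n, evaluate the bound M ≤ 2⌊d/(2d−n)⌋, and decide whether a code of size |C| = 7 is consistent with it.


Plotkin bound M ≤ 4; given |C| = 7 > bound (violated).

Check applicability: 2d = 30, n = 23.
2d − n = 7 > 0, so Plotkin applies.
Compute d/(2d−n) = 15/7 ≈ 2.1429.
⌊d/(2d−n)⌋ = 2.
Plotkin bound: M ≤ 2·2 = 4.
Given |C| = 7, check: VIOLATED.
This |C| is above the Plotkin bound, so no binary code with n = 23, d = 15 and 7 codewords exists.


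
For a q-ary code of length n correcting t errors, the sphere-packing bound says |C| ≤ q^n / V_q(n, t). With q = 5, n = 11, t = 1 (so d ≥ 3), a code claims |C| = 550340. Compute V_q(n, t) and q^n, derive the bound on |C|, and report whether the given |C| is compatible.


V_q(n, t) = 45, q^n = 48828125, Hamming bound = 1085069, |C| = 550340 ≤ bound (satisfied).

Step 1: Compute V_q(n, t) = Σ_{j=0}^1 C(n, j) (q−1)^j.
  j = 0: C(11,0)·(4)^0 = 1·1 = 1.
  j = 1: C(11,1)·(4)^1 = 11·4 = 44.
  V_q(n, t) = 1 + 44 = 45.
Step 2: q^n = 5^11 = 48828125.
Step 3: Hamming bound ⌊q^n / V_q(n,t)⌋ = ⌊48828125/45⌋ = 1085069.
Step 4: Compare |C| = 550340 to 1085069: satisfied.
The claimed |C| lies below the Hamming bound.


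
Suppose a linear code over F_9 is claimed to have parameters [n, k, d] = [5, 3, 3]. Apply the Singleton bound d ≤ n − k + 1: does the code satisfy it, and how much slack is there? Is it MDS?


Singleton RHS = n − k + 1 = 3, slack = 0, bound satisfied, MDS.

Singleton bound: d ≤ n − k + 1.
Here n = 5, k = 3, so n − k + 1 = 3.
Given d = 3, check d ≤ 3: YES.
Slack = (n − k + 1) − d = 0.
The code is MDS (slack = 0).
Description: the claimed parameters are [5, 3, 3]_9; such a code would be MDS (meets Singleton bound).


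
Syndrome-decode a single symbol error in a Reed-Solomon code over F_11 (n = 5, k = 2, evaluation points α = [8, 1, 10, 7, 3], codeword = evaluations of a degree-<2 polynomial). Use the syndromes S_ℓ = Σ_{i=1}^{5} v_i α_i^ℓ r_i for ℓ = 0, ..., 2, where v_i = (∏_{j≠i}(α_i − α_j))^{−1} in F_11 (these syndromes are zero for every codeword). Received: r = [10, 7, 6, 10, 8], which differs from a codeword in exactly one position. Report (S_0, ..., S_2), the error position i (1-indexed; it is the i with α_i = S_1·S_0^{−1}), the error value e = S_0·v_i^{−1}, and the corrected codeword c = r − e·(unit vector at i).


S = (7, 1, 8), error at position 1, error magnitude e = 5, c = [5, 7, 6, 10, 8].

Step 1: column multipliers v_i = (∏_{j≠i}(α_i − α_j))^{−1} mod 11.
  i = 1 (α = 8): (8−1)(8−10)(8−7)(8−3) = 7·(−2)·1·5 = −70 ≡ 7, so v_1 = 7^{−1} = 8 (mod 11).
  i = 2 (α = 1): (1−8)(1−10)(1−7)(1−3) = (−7)·(−9)·(−6)·(−2) = 756 ≡ 8, so v_2 = 8^{−1} = 7 (mod 11).
  i = 3 (α = 10): (10−8)(10−1)(10−7)(10−3) = 2·9·3·7 = 378 ≡ 4, so v_3 = 4^{−1} = 3 (mod 11).
  i = 4 (α = 7): (7−8)(7−1)(7−10)(7−3) = (−1)·6·(−3)·4 = 72 ≡ 6, so v_4 = 6^{−1} = 2 (mod 11).
  i = 5 (α = 3): (3−8)(3−1)(3−10)(3−7) = (−5)·2·(−7)·(−4) = −280 ≡ 6, so v_5 = 6^{−1} = 2 (mod 11).
  v = [8, 7, 3, 2, 2].
Step 2: syndromes of r = [10, 7, 6, 10, 8] (all sums mod 11).
  S_0 = Σ v_i r_i = 8·10 + 7·7 + 3·6 + 2·10 + 2·8 = 183 ≡ 7.
  S_1 = Σ v_i α_i r_i = 8·8·10 + 7·1·7 + 3·10·6 + 2·7·10 + 2·3·8 = 1057 ≡ 1.
  α_i^2 mod 11 = [9, 1, 1, 5, 9].
  S_2 = Σ v_i α_i^2 r_i = 8·9·10 + 7·1·7 + 3·1·6 + 2·5·10 + 2·9·8 = 1031 ≡ 8.
  S = (7, 1, 8) ≠ 0, so r is not a codeword (an error is present).
Step 3: locate the error. For a single error e at position i, S_ℓ = v_i·e·α_i^ℓ, so α_err = S_1/S_0.
  S_0^{−1} = 7^{−1} = 8 (mod 11), so α_err = 1·8 = 8 ≡ 8 = α_1. Error position i = 1.
  Consistency check: S_2/S_1 = 8·1 = 8 ≡ 8 = α_err ✓ (single-error assumption holds).
Step 4: error magnitude e = S_0/v_1 = S_0·∏_{j≠1}(α_1 − α_j) = 7·7 = 49 ≡ 5 (mod 11).
Step 5: correct position 1: c_1 = r_1 − e = 10 − 5 ≡ 5 (mod 11). Hence c = [5, 7, 6, 10, 8].
  Check: interpolating c through the α_i gives m(x) = 1 + 6·x (degree < 2) with m(α_i) = c_i for every i, so c is indeed a codeword.


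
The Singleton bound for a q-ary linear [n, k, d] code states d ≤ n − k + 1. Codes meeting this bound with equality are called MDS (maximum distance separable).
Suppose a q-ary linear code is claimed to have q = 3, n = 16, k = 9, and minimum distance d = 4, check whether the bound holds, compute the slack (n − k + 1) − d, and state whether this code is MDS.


Singleton RHS = n − k + 1 = 8, slack = 4, bound satisfied, not MDS.

Singleton bound: d ≤ n − k + 1.
Here n = 16, k = 9, so n − k + 1 = 8.
Given d = 4, check d ≤ 8: YES.
Slack = (n − k + 1) − d = 4.
The code is NOT MDS (slack = 4 > 0).
Description: the claimed parameters are [16, 9, 4]_3; such a code would be non-MDS.


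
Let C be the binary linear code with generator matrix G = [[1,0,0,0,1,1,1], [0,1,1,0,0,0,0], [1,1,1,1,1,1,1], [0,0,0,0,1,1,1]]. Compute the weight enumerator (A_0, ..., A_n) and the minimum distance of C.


Weight distribution: A_0 = 1, A_1 = 2, A_2 = 2, A_3 = 3, A_4 = 3, A_5 = 2, A_6 = 2, A_7 = 1. Minimum distance d = 1.

Enumerate all 2^4 = 16 messages m ∈ F_2^4.
For each, compute codeword c = mG in F_2^7, then tally its weight.
  m = 0000 → c = 0000000, weight = 0.
  m = 1000 → c = 1000111, weight = 4.
  m = 0100 → c = 0110000, weight = 2.
  m = 1100 → c = 1110111, weight = 6.
  m = 0010 → c = 1111111, weight = 7.
  m = 1010 → c = 0111000, weight = 3.
  m = 0110 → c = 1001111, weight = 5.
  m = 1110 → c = 0001000, weight = 1.
  m = 0001 → c = 0000111, weight = 3.
  m = 1001 → c = 1000000, weight = 1.
  m = 0101 → c = 0110111, weight = 5.
  m = 1101 → c = 1110000, weight = 3.
  m = 0011 → c = 1111000, weight = 4.
  m = 1011 → c = 0111111, weight = 6.
  m = 0111 → c = 1001000, weight = 2.
  m = 1111 → c = 0001111, weight = 4.
Tally weights:
  weight 0: 1 codewords.
  weight 1: 2 codewords.
  weight 2: 2 codewords.
  weight 3: 3 codewords.
  weight 4: 3 codewords.
  weight 5: 2 codewords.
  weight 6: 2 codewords.
  weight 7: 1 codewords.
Minimum distance d = smallest w > 0 with A_w > 0 = 1.
Sanity: Σ A_w = 16 = 2^4 = 16 ✓.


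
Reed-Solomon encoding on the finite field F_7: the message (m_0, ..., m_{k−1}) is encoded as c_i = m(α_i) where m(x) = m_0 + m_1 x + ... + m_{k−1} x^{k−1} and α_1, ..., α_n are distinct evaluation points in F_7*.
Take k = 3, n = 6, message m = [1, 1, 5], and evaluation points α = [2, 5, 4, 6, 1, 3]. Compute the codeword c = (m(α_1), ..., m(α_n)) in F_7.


c = [2, 5, 1, 5, 0, 0]

Message polynomial: m(x) = 1 + 1·x + 5·x^2 (mod 7).
For each evaluation point α_i, compute m(α_i) mod 7:
  α_1 = 2: Horner steps 5 → 4 → 2, so m(2) = 2.
  α_2 = 5: Horner steps 5 → 5 → 5, so m(5) = 5.
  α_3 = 4: Horner steps 5 → 0 → 1, so m(4) = 1.
  α_4 = 6: Horner steps 5 → 3 → 5, so m(6) = 5.
  α_5 = 1: Horner steps 5 → 6 → 0, so m(1) = 0.
  α_6 = 3: Horner steps 5 → 2 → 0, so m(3) = 0.
Codeword c = [2, 5, 1, 5, 0, 0] ∈ F_7^6.


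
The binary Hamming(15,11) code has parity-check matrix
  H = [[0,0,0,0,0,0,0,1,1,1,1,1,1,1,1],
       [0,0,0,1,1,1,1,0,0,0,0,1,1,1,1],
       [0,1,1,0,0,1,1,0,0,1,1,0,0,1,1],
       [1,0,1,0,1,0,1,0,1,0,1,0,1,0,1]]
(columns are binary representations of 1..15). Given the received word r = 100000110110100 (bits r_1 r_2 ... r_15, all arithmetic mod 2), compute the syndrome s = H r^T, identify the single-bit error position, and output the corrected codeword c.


s = (0, 0, 1, 0)^T, error position = 2, corrected codeword c = 110000110110100

Compute s = H r^T mod 2 one row at a time:
  s_1 = 1 + 0 + 1 + 1 + 0 + 1 + 0 + 0 = 4 ≡ 0 (mod 2).
  s_2 = 0 + 0 + 0 + 1 + 0 + 1 + 0 + 0 = 2 ≡ 0 (mod 2).
  s_3 = 0 + 0 + 0 + 1 + 1 + 1 + 0 + 0 = 3 ≡ 1 (mod 2).
  s_4 = 1 + 0 + 0 + 1 + 0 + 1 + 1 + 0 = 4 ≡ 0 (mod 2).
s = (0, 0, 1, 0)^T — this equals column 2 of H (binary 0010), so error is at position 2.
Correct: flip bit 2 of r = 100000110110100 to get c = 110000110110100.


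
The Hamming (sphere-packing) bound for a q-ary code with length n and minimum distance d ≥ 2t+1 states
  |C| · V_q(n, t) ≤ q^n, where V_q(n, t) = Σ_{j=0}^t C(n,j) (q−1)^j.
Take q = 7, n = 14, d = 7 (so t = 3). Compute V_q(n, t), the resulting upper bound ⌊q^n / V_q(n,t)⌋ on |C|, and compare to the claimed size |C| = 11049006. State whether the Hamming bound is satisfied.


V_q(n, t) = 81985, q^n = 678223072849, Hamming bound = 8272526, |C| = 11049006 > bound (violated).

Step 1: Compute V_q(n, t) = Σ_{j=0}^3 C(n, j) (q−1)^j.
  j = 0: C(14,0)·(6)^0 = 1·1 = 1.
  j = 1: C(14,1)·(6)^1 = 14·6 = 84.
  j = 2: C(14,2)·(6)^2 = 91·36 = 3276.
  j = 3: C(14,3)·(6)^3 = 364·216 = 78624.
  V_q(n, t) = 1 + 84 + 3276 + 78624 = 81985.
Step 2: q^n = 7^14 = 678223072849.
Step 3: Hamming bound ⌊q^n / V_q(n,t)⌋ = ⌊678223072849/81985⌋ = 8272526.
Step 4: Compare |C| = 11049006 to 8272526: violated.
The claimed |C| lies above the Hamming bound, so no 7-ary code of length 14 with d ≥ 7 can have 11049006 codewords.


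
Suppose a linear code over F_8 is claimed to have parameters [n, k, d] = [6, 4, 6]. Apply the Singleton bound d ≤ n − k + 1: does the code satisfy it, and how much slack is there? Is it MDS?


Singleton RHS = n − k + 1 = 3, slack = -3, bound violated (no such code; not MDS).

Singleton bound: d ≤ n − k + 1.
Here n = 6, k = 4, so n − k + 1 = 3.
Given d = 6, check d ≤ 3: NO.
Slack = (n − k + 1) − d = -3.
The slack is negative: d = 6 exceeds n − k + 1 = 3 by 3, so the Singleton bound is violated and no linear [6, 4, 6]_8 code can exist. In particular it is not MDS (MDS requires d = n − k + 1 exactly).
Description: the claimed parameters are [6, 4, 6]_8; such a code would be impossible (violates the Singleton bound).


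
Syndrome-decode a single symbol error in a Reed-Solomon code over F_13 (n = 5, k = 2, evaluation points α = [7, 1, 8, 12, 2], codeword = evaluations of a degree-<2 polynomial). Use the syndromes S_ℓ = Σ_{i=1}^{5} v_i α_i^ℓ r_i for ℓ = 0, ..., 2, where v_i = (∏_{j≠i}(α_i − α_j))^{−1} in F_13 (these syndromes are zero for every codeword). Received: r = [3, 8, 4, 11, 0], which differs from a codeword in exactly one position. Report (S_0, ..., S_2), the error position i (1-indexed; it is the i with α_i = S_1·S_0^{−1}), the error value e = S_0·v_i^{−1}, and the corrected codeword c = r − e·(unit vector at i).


S = (8, 4, 2), error at position 1, error magnitude e = 4, c = [12, 8, 4, 11, 0].

Step 1: column multipliers v_i = (∏_{j≠i}(α_i − α_j))^{−1} mod 13.
  i = 1 (α = 7): (7−1)(7−8)(7−12)(7−2) = 6·(−1)·(−5)·5 = 150 ≡ 7, so v_1 = 7^{−1} = 2 (mod 13).
  i = 2 (α = 1): (1−7)(1−8)(1−12)(1−2) = (−6)·(−7)·(−11)·(−1) = 462 ≡ 7, so v_2 = 7^{−1} = 2 (mod 13).
  i = 3 (α = 8): (8−7)(8−1)(8−12)(8−2) = 1·7·(−4)·6 = −168 ≡ 1, so v_3 = 1^{−1} = 1 (mod 13).
  i = 4 (α = 12): (12−7)(12−1)(12−8)(12−2) = 5·11·4·10 = 2200 ≡ 3, so v_4 = 3^{−1} = 9 (mod 13).
  i = 5 (α = 2): (2−7)(2−1)(2−8)(2−12) = (−5)·1·(−6)·(−10) = −300 ≡ 12, so v_5 = 12^{−1} = 12 (mod 13).
  v = [2, 2, 1, 9, 12].
Step 2: syndromes of r = [3, 8, 4, 11, 0] (all sums mod 13).
  S_0 = Σ v_i r_i = 2·3 + 2·8 + 1·4 + 9·11 + 12·0 = 125 ≡ 8.
  S_1 = Σ v_i α_i r_i = 2·7·3 + 2·1·8 + 1·8·4 + 9·12·11 + 12·2·0 = 1278 ≡ 4.
  α_i^2 mod 13 = [10, 1, 12, 1, 4].
  S_2 = Σ v_i α_i^2 r_i = 2·10·3 + 2·1·8 + 1·12·4 + 9·1·11 + 12·4·0 = 223 ≡ 2.
  S = (8, 4, 2) ≠ 0, so r is not a codeword (an error is present).
Step 3: locate the error. For a single error e at position i, S_ℓ = v_i·e·α_i^ℓ, so α_err = S_1/S_0.
  S_0^{−1} = 8^{−1} = 5 (mod 13), so α_err = 4·5 = 20 ≡ 7 = α_1. Error position i = 1.
  Consistency check: S_2/S_1 = 2·10 = 20 ≡ 7 = α_err ✓ (single-error assumption holds).
Step 4: error magnitude e = S_0/v_1 = S_0·∏_{j≠1}(α_1 − α_j) = 8·7 = 56 ≡ 4 (mod 13).
Step 5: correct position 1: c_1 = r_1 − e = 3 − 4 ≡ 12 (mod 13). Hence c = [12, 8, 4, 11, 0].
  Check: interpolating c through the α_i gives m(x) = 3 + 5·x (degree < 2) with m(α_i) = c_i for every i, so c is indeed a codeword.


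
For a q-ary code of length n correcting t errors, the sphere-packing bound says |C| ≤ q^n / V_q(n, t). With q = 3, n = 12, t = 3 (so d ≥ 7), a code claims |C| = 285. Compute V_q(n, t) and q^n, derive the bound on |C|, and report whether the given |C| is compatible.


V_q(n, t) = 2049, q^n = 531441, Hamming bound = 259, |C| = 285 > bound (violated).

Step 1: Compute V_q(n, t) = Σ_{j=0}^3 C(n, j) (q−1)^j.
  j = 0: C(12,0)·(2)^0 = 1·1 = 1.
  j = 1: C(12,1)·(2)^1 = 12·2 = 24.
  j = 2: C(12,2)·(2)^2 = 66·4 = 264.
  j = 3: C(12,3)·(2)^3 = 220·8 = 1760.
  V_q(n, t) = 1 + 24 + 264 + 1760 = 2049.
Step 2: q^n = 3^12 = 531441.
Step 3: Hamming bound ⌊q^n / V_q(n,t)⌋ = ⌊531441/2049⌋ = 259.
Step 4: Compare |C| = 285 to 259: violated.
The claimed |C| lies above the Hamming bound, so no 3-ary code of length 12 with d ≥ 7 can have 285 codewords.


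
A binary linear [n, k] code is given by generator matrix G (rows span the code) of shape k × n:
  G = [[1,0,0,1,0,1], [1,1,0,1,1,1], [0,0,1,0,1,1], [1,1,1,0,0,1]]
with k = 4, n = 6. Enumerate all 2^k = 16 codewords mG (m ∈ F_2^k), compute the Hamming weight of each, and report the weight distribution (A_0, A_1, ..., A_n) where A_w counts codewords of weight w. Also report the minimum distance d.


Weight distribution: A_0 = 1, A_1 = 1, A_2 = 2, A_3 = 6, A_4 = 5, A_5 = 1. Minimum distance d = 1.

Enumerate all 2^4 = 16 messages m ∈ F_2^4.
For each, compute codeword c = mG in F_2^6, then tally its weight.
  m = 0000 → c = 000000, weight = 0.
  m = 1000 → c = 100101, weight = 3.
  m = 0100 → c = 110111, weight = 5.
  m = 1100 → c = 010010, weight = 2.
  m = 0010 → c = 001011, weight = 3.
  m = 1010 → c = 101110, weight = 4.
  m = 0110 → c = 111100, weight = 4.
  m = 1110 → c = 011001, weight = 3.
  m = 0001 → c = 111001, weight = 4.
  m = 1001 → c = 011100, weight = 3.
  m = 0101 → c = 001110, weight = 3.
  m = 1101 → c = 101011, weight = 4.
  m = 0011 → c = 110010, weight = 3.
  m = 1011 → c = 010111, weight = 4.
  m = 0111 → c = 000101, weight = 2.
  m = 1111 → c = 100000, weight = 1.
Tally weights:
  weight 0: 1 codewords.
  weight 1: 1 codewords.
  weight 2: 2 codewords.
  weight 3: 6 codewords.
  weight 4: 5 codewords.
  weight 5: 1 codewords.
Minimum distance d = smallest w > 0 with A_w > 0 = 1.
Sanity: Σ A_w = 16 = 2^4 = 16 ✓.


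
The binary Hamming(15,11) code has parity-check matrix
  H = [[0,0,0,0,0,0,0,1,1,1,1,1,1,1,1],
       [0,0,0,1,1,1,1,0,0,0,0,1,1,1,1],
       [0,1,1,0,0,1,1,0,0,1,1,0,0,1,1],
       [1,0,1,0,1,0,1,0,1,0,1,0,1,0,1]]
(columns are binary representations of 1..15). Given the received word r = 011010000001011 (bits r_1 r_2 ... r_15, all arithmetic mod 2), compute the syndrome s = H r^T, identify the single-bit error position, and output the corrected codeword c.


s = (1, 0, 0, 1)^T, error position = 9, corrected codeword c = 011010001001011

Compute s = H r^T mod 2 one row at a time:
  s_1 = 0 + 0 + 0 + 0 + 1 + 0 + 1 + 1 = 3 ≡ 1 (mod 2).
  s_2 = 0 + 1 + 0 + 0 + 1 + 0 + 1 + 1 = 4 ≡ 0 (mod 2).
  s_3 = 1 + 1 + 0 + 0 + 0 + 0 + 1 + 1 = 4 ≡ 0 (mod 2).
  s_4 = 0 + 1 + 1 + 0 + 0 + 0 + 0 + 1 = 3 ≡ 1 (mod 2).
s = (1, 0, 0, 1)^T — this equals column 9 of H (binary 1001), so error is at position 9.
Correct: flip bit 9 of r = 011010000001011 to get c = 011010001001011.


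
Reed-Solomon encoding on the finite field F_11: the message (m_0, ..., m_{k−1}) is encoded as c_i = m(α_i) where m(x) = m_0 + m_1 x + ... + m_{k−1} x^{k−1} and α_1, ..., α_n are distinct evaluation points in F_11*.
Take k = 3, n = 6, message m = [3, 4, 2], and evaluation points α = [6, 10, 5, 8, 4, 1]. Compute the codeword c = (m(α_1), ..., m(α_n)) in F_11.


c = [0, 1, 7, 9, 7, 9]

Message polynomial: m(x) = 3 + 4·x + 2·x^2 (mod 11).
For each evaluation point α_i, compute m(α_i) mod 11:
  α_1 = 6: Horner steps 2 → 5 → 0, so m(6) = 0.
  α_2 = 10: Horner steps 2 → 2 → 1, so m(10) = 1.
  α_3 = 5: Horner steps 2 → 3 → 7, so m(5) = 7.
  α_4 = 8: Horner steps 2 → 9 → 9, so m(8) = 9.
  α_5 = 4: Horner steps 2 → 1 → 7, so m(4) = 7.
  α_6 = 1: Horner steps 2 → 6 → 9, so m(1) = 9.
Codeword c = [0, 1, 7, 9, 7, 9] ∈ F_11^6.


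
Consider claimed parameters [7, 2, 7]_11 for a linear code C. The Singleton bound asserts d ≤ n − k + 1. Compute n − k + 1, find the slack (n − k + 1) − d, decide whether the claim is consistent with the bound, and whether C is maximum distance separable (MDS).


Singleton RHS = n − k + 1 = 6, slack = -1, bound violated (no such code; not MDS).

Singleton bound: d ≤ n − k + 1.
Here n = 7, k = 2, so n − k + 1 = 6.
Given d = 7, check d ≤ 6: NO.
Slack = (n − k + 1) − d = -1.
The slack is negative: d = 7 exceeds n − k + 1 = 6 by 1, so the Singleton bound is violated and no linear [7, 2, 7]_11 code can exist. In particular it is not MDS (MDS requires d = n − k + 1 exactly).
Description: the claimed parameters are [7, 2, 7]_11; such a code would be impossible (violates the Singleton bound).


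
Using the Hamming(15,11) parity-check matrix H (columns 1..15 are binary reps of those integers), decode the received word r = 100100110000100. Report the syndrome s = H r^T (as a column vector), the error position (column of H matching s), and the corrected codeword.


s = (0, 1, 1, 1)^T, error position = 7, corrected codeword c = 100100010000100

Compute s = H r^T mod 2 one row at a time:
  s_1 = 1 + 0 + 0 + 0 + 0 + 1 + 0 + 0 = 2 ≡ 0 (mod 2).
  s_2 = 1 + 0 + 0 + 1 + 0 + 1 + 0 + 0 = 3 ≡ 1 (mod 2).
  s_3 = 0 + 0 + 0 + 1 + 0 + 0 + 0 + 0 = 1 ≡ 1 (mod 2).
  s_4 = 1 + 0 + 0 + 1 + 0 + 0 + 1 + 0 = 3 ≡ 1 (mod 2).
s = (0, 1, 1, 1)^T — this equals column 7 of H (binary 0111), so error is at position 7.
Correct: flip bit 7 of r = 100100110000100 to get c = 100100010000100.


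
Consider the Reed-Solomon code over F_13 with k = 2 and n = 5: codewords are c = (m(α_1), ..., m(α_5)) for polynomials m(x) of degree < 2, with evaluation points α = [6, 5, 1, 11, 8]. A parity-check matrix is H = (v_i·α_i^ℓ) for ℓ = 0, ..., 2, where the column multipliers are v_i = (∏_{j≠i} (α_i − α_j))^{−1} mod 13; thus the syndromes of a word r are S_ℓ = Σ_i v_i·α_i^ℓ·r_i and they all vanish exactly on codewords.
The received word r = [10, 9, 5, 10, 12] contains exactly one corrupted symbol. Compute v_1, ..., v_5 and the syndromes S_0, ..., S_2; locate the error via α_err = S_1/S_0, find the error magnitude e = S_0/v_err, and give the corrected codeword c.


S = (7, 12, 2), error at position 4, error magnitude e = 8, c = [10, 9, 5, 2, 12].

Step 1: column multipliers v_i = (∏_{j≠i}(α_i − α_j))^{−1} mod 13.
  i = 1 (α = 6): (6−5)(6−1)(6−11)(6−8) = 1·5·(−5)·(−2) = 50 ≡ 11, so v_1 = 11^{−1} = 6 (mod 13).
  i = 2 (α = 5): (5−6)(5−1)(5−11)(5−8) = (−1)·4·(−6)·(−3) = −72 ≡ 6, so v_2 = 6^{−1} = 11 (mod 13).
  i = 3 (α = 1): (1−6)(1−5)(1−11)(1−8) = (−5)·(−4)·(−10)·(−7) = 1400 ≡ 9, so v_3 = 9^{−1} = 3 (mod 13).
  i = 4 (α = 11): (11−6)(11−5)(11−1)(11−8) = 5·6·10·3 = 900 ≡ 3, so v_4 = 3^{−1} = 9 (mod 13).
  i = 5 (α = 8): (8−6)(8−5)(8−1)(8−11) = 2·3·7·(−3) = −126 ≡ 4, so v_5 = 4^{−1} = 10 (mod 13).
  v = [6, 11, 3, 9, 10].
Step 2: syndromes of r = [10, 9, 5, 10, 12] (all sums mod 13).
  S_0 = Σ v_i r_i = 6·10 + 11·9 + 3·5 + 9·10 + 10·12 = 384 ≡ 7.
  S_1 = Σ v_i α_i r_i = 6·6·10 + 11·5·9 + 3·1·5 + 9·11·10 + 10·8·12 = 2820 ≡ 12.
  α_i^2 mod 13 = [10, 12, 1, 4, 12].
  S_2 = Σ v_i α_i^2 r_i = 6·10·10 + 11·12·9 + 3·1·5 + 9·4·10 + 10·12·12 = 3603 ≡ 2.
  S = (7, 12, 2) ≠ 0, so r is not a codeword (an error is present).
Step 3: locate the error. For a single error e at position i, S_ℓ = v_i·e·α_i^ℓ, so α_err = S_1/S_0.
  S_0^{−1} = 7^{−1} = 2 (mod 13), so α_err = 12·2 = 24 ≡ 11 = α_4. Error position i = 4.
  Consistency check: S_2/S_1 = 2·12 = 24 ≡ 11 = α_err ✓ (single-error assumption holds).
Step 4: error magnitude e = S_0/v_4 = S_0·∏_{j≠4}(α_4 − α_j) = 7·3 = 21 ≡ 8 (mod 13).
Step 5: correct position 4: c_4 = r_4 − e = 10 − 8 ≡ 2 (mod 13). Hence c = [10, 9, 5, 2, 12].
  Check: interpolating c through the α_i gives m(x) = 4 + 1·x (degree < 2) with m(α_i) = c_i for every i, so c is indeed a codeword.


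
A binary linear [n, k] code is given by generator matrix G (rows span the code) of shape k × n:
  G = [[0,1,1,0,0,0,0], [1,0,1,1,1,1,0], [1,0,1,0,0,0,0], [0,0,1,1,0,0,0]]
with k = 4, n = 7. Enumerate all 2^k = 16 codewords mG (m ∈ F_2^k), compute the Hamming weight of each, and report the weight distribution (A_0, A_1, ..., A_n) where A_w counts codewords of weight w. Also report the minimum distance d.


Weight distribution: A_0 = 1, A_2 = 6, A_3 = 4, A_4 = 1, A_5 = 4. Minimum distance d = 2.

Enumerate all 2^4 = 16 messages m ∈ F_2^4.
For each, compute codeword c = mG in F_2^7, then tally its weight.
  m = 0000 → c = 0000000, weight = 0.
  m = 1000 → c = 0110000, weight = 2.
  m = 0100 → c = 1011110, weight = 5.
  m = 1100 → c = 1101110, weight = 5.
  m = 0010 → c = 1010000, weight = 2.
  m = 1010 → c = 1100000, weight = 2.
  m = 0110 → c = 0001110, weight = 3.
  m = 1110 → c = 0111110, weight = 5.
  m = 0001 → c = 0011000, weight = 2.
  m = 1001 → c = 0101000, weight = 2.
  m = 0101 → c = 1000110, weight = 3.
  m = 1101 → c = 1110110, weight = 5.
  m = 0011 → c = 1001000, weight = 2.
  m = 1011 → c = 1111000, weight = 4.
  m = 0111 → c = 0010110, weight = 3.
  m = 1111 → c = 0100110, weight = 3.
Tally weights:
  weight 0: 1 codewords.
  weight 2: 6 codewords.
  weight 3: 4 codewords.
  weight 4: 1 codewords.
  weight 5: 4 codewords.
Minimum distance d = smallest w > 0 with A_w > 0 = 2.
Sanity: Σ A_w = 16 = 2^4 = 16 ✓.


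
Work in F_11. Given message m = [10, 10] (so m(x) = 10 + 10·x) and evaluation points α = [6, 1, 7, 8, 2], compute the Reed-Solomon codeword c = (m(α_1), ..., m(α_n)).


c = [4, 9, 3, 2, 8]

Message polynomial: m(x) = 10 + 10·x (mod 11).
For each evaluation point α_i, compute m(α_i) mod 11:
  α_1 = 6: Horner steps 10 → 4, so m(6) = 4.
  α_2 = 1: Horner steps 10 → 9, so m(1) = 9.
  α_3 = 7: Horner steps 10 → 3, so m(7) = 3.
  α_4 = 8: Horner steps 10 → 2, so m(8) = 2.
  α_5 = 2: Horner steps 10 → 8, so m(2) = 8.
Codeword c = [4, 9, 3, 2, 8] ∈ F_11^5.


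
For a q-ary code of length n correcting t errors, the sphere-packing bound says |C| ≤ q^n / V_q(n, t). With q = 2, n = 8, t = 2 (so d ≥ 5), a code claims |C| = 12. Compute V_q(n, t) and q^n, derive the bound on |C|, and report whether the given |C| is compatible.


V_q(n, t) = 37, q^n = 256, Hamming bound = 6, |C| = 12 > bound (violated).

Step 1: Compute V_q(n, t) = Σ_{j=0}^2 C(n, j) (q−1)^j.
  j = 0: C(8,0)·(1)^0 = 1·1 = 1.
  j = 1: C(8,1)·(1)^1 = 8·1 = 8.
  j = 2: C(8,2)·(1)^2 = 28·1 = 28.
  V_q(n, t) = 1 + 8 + 28 = 37.
Step 2: q^n = 2^8 = 256.
Step 3: Hamming bound ⌊q^n / V_q(n,t)⌋ = ⌊256/37⌋ = 6.
Step 4: Compare |C| = 12 to 6: violated.
The claimed |C| lies above the Hamming bound, so no 2-ary code of length 8 with d ≥ 5 can have 12 codewords.


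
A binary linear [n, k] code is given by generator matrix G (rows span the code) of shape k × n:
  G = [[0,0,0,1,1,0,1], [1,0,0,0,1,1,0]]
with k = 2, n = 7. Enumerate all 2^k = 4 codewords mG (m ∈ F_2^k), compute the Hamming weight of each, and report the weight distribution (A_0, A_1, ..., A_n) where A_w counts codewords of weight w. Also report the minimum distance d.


Weight distribution: A_0 = 1, A_3 = 2, A_4 = 1. Minimum distance d = 3.

Enumerate all 2^2 = 4 messages m ∈ F_2^2.
For each, compute codeword c = mG in F_2^7, then tally its weight.
  m = 00 → c = 0000000, weight = 0.
  m = 10 → c = 0001101, weight = 3.
  m = 01 → c = 1000110, weight = 3.
  m = 11 → c = 1001011, weight = 4.
Tally weights:
  weight 0: 1 codewords.
  weight 3: 2 codewords.
  weight 4: 1 codewords.
Minimum distance d = smallest w > 0 with A_w > 0 = 3.
Sanity: Σ A_w = 4 = 2^2 = 4 ✓.


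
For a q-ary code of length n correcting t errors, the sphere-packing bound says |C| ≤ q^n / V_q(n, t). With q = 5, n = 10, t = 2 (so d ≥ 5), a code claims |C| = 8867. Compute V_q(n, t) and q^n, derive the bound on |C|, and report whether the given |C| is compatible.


V_q(n, t) = 761, q^n = 9765625, Hamming bound = 12832, |C| = 8867 ≤ bound (satisfied).

Step 1: Compute V_q(n, t) = Σ_{j=0}^2 C(n, j) (q−1)^j.
  j = 0: C(10,0)·(4)^0 = 1·1 = 1.
  j = 1: C(10,1)·(4)^1 = 10·4 = 40.
  j = 2: C(10,2)·(4)^2 = 45·16 = 720.
  V_q(n, t) = 1 + 40 + 720 = 761.
Step 2: q^n = 5^10 = 9765625.
Step 3: Hamming bound ⌊q^n / V_q(n,t)⌋ = ⌊9765625/761⌋ = 12832.
Step 4: Compare |C| = 8867 to 12832: satisfied.
The claimed |C| lies below the Hamming bound.


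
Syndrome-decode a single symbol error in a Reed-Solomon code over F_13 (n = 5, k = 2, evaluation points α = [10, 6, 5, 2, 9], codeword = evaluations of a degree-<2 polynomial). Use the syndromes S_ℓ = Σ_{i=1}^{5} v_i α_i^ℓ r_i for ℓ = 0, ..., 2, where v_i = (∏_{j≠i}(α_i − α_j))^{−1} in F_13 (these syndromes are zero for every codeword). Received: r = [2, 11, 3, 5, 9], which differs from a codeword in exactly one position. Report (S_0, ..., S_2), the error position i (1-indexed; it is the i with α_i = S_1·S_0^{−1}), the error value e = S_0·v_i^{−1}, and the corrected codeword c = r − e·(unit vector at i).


S = (6, 8, 2), error at position 1, error magnitude e = 11, c = [4, 11, 3, 5, 9].

Step 1: column multipliers v_i = (∏_{j≠i}(α_i − α_j))^{−1} mod 13.
  i = 1 (α = 10): (10−6)(10−5)(10−2)(10−9) = 4·5·8·1 = 160 ≡ 4, so v_1 = 4^{−1} = 10 (mod 13).
  i = 2 (α = 6): (6−10)(6−5)(6−2)(6−9) = (−4)·1·4·(−3) = 48 ≡ 9, so v_2 = 9^{−1} = 3 (mod 13).
  i = 3 (α = 5): (5−10)(5−6)(5−2)(5−9) = (−5)·(−1)·3·(−4) = −60 ≡ 5, so v_3 = 5^{−1} = 8 (mod 13).
  i = 4 (α = 2): (2−10)(2−6)(2−5)(2−9) = (−8)·(−4)·(−3)·(−7) = 672 ≡ 9, so v_4 = 9^{−1} = 3 (mod 13).
  i = 5 (α = 9): (9−10)(9−6)(9−5)(9−2) = (−1)·3·4·7 = −84 ≡ 7, so v_5 = 7^{−1} = 2 (mod 13).
  v = [10, 3, 8, 3, 2].
Step 2: syndromes of r = [2, 11, 3, 5, 9] (all sums mod 13).
  S_0 = Σ v_i r_i = 10·2 + 3·11 + 8·3 + 3·5 + 2·9 = 110 ≡ 6.
  S_1 = Σ v_i α_i r_i = 10·10·2 + 3·6·11 + 8·5·3 + 3·2·5 + 2·9·9 = 710 ≡ 8.
  α_i^2 mod 13 = [9, 10, 12, 4, 3].
  S_2 = Σ v_i α_i^2 r_i = 10·9·2 + 3·10·11 + 8·12·3 + 3·4·5 + 2·3·9 = 912 ≡ 2.
  S = (6, 8, 2) ≠ 0, so r is not a codeword (an error is present).
Step 3: locate the error. For a single error e at position i, S_ℓ = v_i·e·α_i^ℓ, so α_err = S_1/S_0.
  S_0^{−1} = 6^{−1} = 11 (mod 13), so α_err = 8·11 = 88 ≡ 10 = α_1. Error position i = 1.
  Consistency check: S_2/S_1 = 2·5 = 10 ≡ 10 = α_err ✓ (single-error assumption holds).
Step 4: error magnitude e = S_0/v_1 = S_0·∏_{j≠1}(α_1 − α_j) = 6·4 = 24 ≡ 11 (mod 13).
Step 5: correct position 1: c_1 = r_1 − e = 2 − 11 ≡ 4 (mod 13). Hence c = [4, 11, 3, 5, 9].
  Check: interpolating c through the α_i gives m(x) = 2 + 8·x (degree < 2) with m(α_i) = c_i for every i, so c is indeed a codeword.


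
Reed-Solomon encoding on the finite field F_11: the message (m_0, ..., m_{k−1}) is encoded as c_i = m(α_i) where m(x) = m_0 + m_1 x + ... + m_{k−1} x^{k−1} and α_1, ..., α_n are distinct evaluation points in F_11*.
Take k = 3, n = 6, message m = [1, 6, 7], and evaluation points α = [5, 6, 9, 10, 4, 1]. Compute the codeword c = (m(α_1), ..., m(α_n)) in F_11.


c = [8, 3, 6, 2, 5, 3]

Message polynomial: m(x) = 1 + 6·x + 7·x^2 (mod 11).
For each evaluation point α_i, compute m(α_i) mod 11:
  α_1 = 5: Horner steps 7 → 8 → 8, so m(5) = 8.
  α_2 = 6: Horner steps 7 → 4 → 3, so m(6) = 3.
  α_3 = 9: Horner steps 7 → 3 → 6, so m(9) = 6.
  α_4 = 10: Horner steps 7 → 10 → 2, so m(10) = 2.
  α_5 = 4: Horner steps 7 → 1 → 5, so m(4) = 5.
  α_6 = 1: Horner steps 7 → 2 → 3, so m(1) = 3.
Codeword c = [8, 3, 6, 2, 5, 3] ∈ F_11^6.


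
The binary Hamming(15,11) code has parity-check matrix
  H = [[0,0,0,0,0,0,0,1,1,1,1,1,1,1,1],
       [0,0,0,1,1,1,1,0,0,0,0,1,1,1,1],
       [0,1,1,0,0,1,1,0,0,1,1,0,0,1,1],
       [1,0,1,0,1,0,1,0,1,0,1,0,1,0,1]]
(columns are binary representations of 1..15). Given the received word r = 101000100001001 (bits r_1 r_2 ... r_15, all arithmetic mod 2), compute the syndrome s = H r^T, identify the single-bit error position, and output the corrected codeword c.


s = (0, 1, 1, 0)^T, error position = 6, corrected codeword c = 101001100001001

Compute s = H r^T mod 2 one row at a time:
  s_1 = 0 + 0 + 0 + 0 + 1 + 0 + 0 + 1 = 2 ≡ 0 (mod 2).
  s_2 = 0 + 0 + 0 + 1 + 1 + 0 + 0 + 1 = 3 ≡ 1 (mod 2).
  s_3 = 0 + 1 + 0 + 1 + 0 + 0 + 0 + 1 = 3 ≡ 1 (mod 2).
  s_4 = 1 + 1 + 0 + 1 + 0 + 0 + 0 + 1 = 4 ≡ 0 (mod 2).
s = (0, 1, 1, 0)^T — this equals column 6 of H (binary 0110), so error is at position 6.
Correct: flip bit 6 of r = 101000100001001 to get c = 101001100001001.
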